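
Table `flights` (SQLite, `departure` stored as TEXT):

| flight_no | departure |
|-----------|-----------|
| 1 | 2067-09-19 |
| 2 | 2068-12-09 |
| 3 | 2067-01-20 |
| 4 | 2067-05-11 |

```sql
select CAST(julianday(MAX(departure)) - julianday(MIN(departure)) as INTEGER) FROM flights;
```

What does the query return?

MIN = 2067-01-20, MAX = 2068-12-09.
11 days remain in January 2067 after the 20th (31 − 20).
Full months from February 2067 through November 2068 contribute their day counts.
Then 9 days into December 2068.
Total: 11 + 28 + 31 + 30 + 31 + 30 + 31 + 31 + 30 + 31 + 30 + 31 + 31 + 29 + 31 + 30 + 31 + 30 + 31 + 31 + 30 + 31 + 30 + 9 = 689.

689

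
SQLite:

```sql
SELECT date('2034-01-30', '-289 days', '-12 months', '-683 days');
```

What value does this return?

2030-06-03

Applying '-289 days' to 2034-01-30: counting 289 days back gives 2033-04-16.
Adding -12 months to 2033-04-16 gives 2032-04-16.
Applying '-683 days' to 2032-04-16: counting 683 days back gives 2030-06-03.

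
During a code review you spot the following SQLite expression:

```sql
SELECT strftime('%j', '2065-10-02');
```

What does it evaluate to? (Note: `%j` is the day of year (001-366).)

275

Day-of-year for 2065-10-02: days since 2065-01-01 inclusive = 275, zero-padded to 275.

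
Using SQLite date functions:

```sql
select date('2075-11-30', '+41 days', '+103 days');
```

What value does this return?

Applying '+41 days' to 2075-11-30: counting 41 days forward gives 2076-01-10.
Applying '+103 days' to 2076-01-10: counting 103 days forward gives 2076-04-22.

2076-04-22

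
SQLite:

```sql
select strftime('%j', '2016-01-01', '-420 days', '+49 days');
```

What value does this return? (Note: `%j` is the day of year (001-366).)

360

First apply '-420 days', '+49 days': 2016-01-01 → 2014-12-26.
Day-of-year for 2014-12-26: days since 2014-01-01 inclusive = 360, zero-padded to 360.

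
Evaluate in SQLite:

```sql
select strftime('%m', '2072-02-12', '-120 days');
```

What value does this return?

First apply '-120 days': 2072-02-12 → 2071-10-15.
`%m` extracts the 2-digit month (01-12): 10.

10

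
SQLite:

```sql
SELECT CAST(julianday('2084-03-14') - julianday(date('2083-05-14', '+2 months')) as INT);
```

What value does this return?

Adding +2 months to 2083-05-14 gives 2083-07-14.
17 days remain in July 2083 after the 14th (31 − 14).
Full months from August 2083 through February 2084 contribute their day counts.
Then 14 days into March 2084.
Total: 17 + 31 + 30 + 31 + 30 + 31 + 31 + 29 + 14 = 244.

244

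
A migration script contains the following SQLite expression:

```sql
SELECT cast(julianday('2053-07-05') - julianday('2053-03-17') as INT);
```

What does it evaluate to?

110

14 days remain in March 2053 after the 17th (31 − 17).
April 2053: 30 days.
May 2053: 31 days.
June 2053: 30 days.
Then 5 days into July 2053.
Total: 14 + 30 + 31 + 30 + 5 = 110.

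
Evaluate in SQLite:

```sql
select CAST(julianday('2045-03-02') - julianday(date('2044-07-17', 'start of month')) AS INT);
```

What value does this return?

244

`start of month` rewinds 2044-07-17 to 2044-07-01.
30 days remain in July 2044 after the 1st (31 − 1).
Full months from August 2044 through February 2045 contribute their day counts.
Then 2 days into March 2045.
Total: 30 + 31 + 30 + 31 + 30 + 31 + 31 + 28 + 2 = 244.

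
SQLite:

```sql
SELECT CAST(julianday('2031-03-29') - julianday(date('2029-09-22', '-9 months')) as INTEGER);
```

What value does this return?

827

Adding -9 months to 2029-09-22 gives 2028-12-22.
9 days remain in December 2028 after the 22nd (31 − 22).
Full months from January 2029 through February 2031 contribute their day counts.
Then 29 days into March 2031.
Total: 9 + 31 + 28 + 31 + 30 + 31 + 30 + 31 + 31 + 30 + 31 + 30 + 31 + 31 + 28 + 31 + 30 + 31 + 30 + 31 + 31 + 30 + 31 + 30 + 31 + 31 + 28 + 29 = 827.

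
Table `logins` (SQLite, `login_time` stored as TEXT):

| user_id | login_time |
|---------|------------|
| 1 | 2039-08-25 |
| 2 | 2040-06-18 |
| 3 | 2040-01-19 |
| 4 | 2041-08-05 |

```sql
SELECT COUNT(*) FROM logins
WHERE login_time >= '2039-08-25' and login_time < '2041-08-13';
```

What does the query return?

4

Rows in [2039-08-25, 2041-08-13): 2039-08-25, 2040-06-18, 2040-01-19, 2041-08-05 → 4 rows.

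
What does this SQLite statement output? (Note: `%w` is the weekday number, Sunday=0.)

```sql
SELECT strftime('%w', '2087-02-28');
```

2087-02-28 is a Friday; with Sunday=0 that is 5.

5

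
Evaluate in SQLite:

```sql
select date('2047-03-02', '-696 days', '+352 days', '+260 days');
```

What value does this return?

Applying '-696 days' to 2047-03-02: counting 696 days back gives 2045-04-05.
Applying '+352 days' to 2045-04-05: counting 352 days forward gives 2046-03-23.
Applying '+260 days' to 2046-03-23: counting 260 days forward gives 2046-12-08.

2046-12-08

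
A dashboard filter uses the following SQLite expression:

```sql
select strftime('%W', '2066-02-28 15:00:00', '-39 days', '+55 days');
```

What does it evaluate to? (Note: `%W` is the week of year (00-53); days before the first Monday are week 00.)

First apply '-39 days', '+55 days': 2066-02-28 15:00:00 → 2066-03-16 15:00:00.
2066-03-16 is a Tuesday. SQLite's %W counts Mondays since the year started; the result is 11.

11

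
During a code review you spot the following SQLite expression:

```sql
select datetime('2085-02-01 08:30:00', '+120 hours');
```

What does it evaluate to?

+120 hours from 2085-02-01 08:30:00 is 2085-02-06 08:30:00 (crosses midnight).

2085-02-06 08:30:00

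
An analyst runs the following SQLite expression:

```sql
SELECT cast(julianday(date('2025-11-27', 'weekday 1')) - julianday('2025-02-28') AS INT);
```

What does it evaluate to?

276

`weekday 1` advances to the next Monday; 2025-11-27 is a Thursday, so it moves forward to 2025-12-01.
0 days remain in February 2025 after the 28th (28 − 28).
Full months from March 2025 through November 2025 contribute their day counts.
Then 1 day into December 2025.
Total: 0 + 31 + 30 + 31 + 30 + 31 + 31 + 30 + 31 + 30 + 1 = 276.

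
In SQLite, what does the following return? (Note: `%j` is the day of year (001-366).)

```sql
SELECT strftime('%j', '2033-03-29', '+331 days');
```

First apply '+331 days': 2033-03-29 → 2034-02-23.
Day-of-year for 2034-02-23: days since 2034-01-01 inclusive = 54, zero-padded to 054.

054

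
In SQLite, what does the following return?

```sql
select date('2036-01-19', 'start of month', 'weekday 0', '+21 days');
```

`start of month` rewinds 2036-01-19 to 2036-01-01.
`weekday 0` advances to the next Sunday; 2036-01-01 is a Tuesday, so it moves forward to 2036-01-06.
Advancing 21 more days within January lands on 2036-01-27.

2036-01-27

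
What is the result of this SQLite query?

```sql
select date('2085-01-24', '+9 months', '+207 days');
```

Adding +9 months to 2085-01-24 gives 2085-10-24.
Applying '+207 days' to 2085-10-24: counting 207 days forward gives 2086-05-19.

2086-05-19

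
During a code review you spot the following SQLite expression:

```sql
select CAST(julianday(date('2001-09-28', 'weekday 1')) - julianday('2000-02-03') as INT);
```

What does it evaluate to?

`weekday 1` advances to the next Monday; 2001-09-28 is a Friday, so it moves forward to 2001-10-01.
26 days remain in February 2000 after the 3rd (29 − 3).
Full months from March 2000 through September 2001 contribute their day counts.
Then 1 day into October 2001.
Total: 26 + 31 + 30 + 31 + 30 + 31 + 31 + 30 + 31 + 30 + 31 + 31 + 28 + 31 + 30 + 31 + 30 + 31 + 31 + 30 + 1 = 606.

606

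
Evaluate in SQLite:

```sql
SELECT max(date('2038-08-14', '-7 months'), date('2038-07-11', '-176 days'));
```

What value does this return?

date('2038-08-14', '-7 months') → 2038-01-14.
date('2038-07-11', '-176 days') → 2038-01-16.
Later of the two is 2038-01-16.

2038-01-16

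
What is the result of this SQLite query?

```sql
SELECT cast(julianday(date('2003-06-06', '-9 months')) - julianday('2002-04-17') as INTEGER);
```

142

Adding -9 months to 2003-06-06 gives 2002-09-06.
13 days remain in April 2002 after the 17th (30 − 17).
May 2002: 31 days.
June 2002: 30 days.
July 2002: 31 days.
August 2002: 31 days.
Then 6 days into September 2002.
Total: 13 + 31 + 30 + 31 + 31 + 6 = 142.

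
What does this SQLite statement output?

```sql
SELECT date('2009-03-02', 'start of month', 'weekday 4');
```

2009-03-05

`start of month` rewinds 2009-03-02 to 2009-03-01.
`weekday 4` advances to the next Thursday; 2009-03-01 is a Sunday, so it moves forward to 2009-03-05.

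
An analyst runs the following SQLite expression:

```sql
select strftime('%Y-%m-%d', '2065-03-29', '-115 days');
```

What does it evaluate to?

First apply '-115 days': 2065-03-29 → 2064-12-04.
`%Y-%m-%d` extracts the ISO date: 2064-12-04.

2064-12-04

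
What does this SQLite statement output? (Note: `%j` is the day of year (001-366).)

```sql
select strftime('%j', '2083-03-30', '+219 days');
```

308

First apply '+219 days': 2083-03-30 → 2083-11-04.
Day-of-year for 2083-11-04: days since 2083-01-01 inclusive = 308, zero-padded to 308.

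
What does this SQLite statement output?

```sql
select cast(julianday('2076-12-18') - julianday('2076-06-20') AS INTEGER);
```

10 days remain in June 2076 after the 20th (30 − 20).
July 2076: 31 days.
August 2076: 31 days.
September 2076: 30 days.
October 2076: 31 days.
November 2076: 30 days.
Then 18 days into December 2076.
Total: 10 + 31 + 31 + 30 + 31 + 30 + 18 = 181.

181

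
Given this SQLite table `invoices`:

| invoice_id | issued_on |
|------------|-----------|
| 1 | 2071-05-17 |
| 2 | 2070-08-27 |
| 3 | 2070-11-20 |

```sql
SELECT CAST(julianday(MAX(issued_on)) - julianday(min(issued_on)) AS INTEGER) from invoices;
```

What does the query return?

MIN = 2070-08-27, MAX = 2071-05-17.
4 days remain in August 2070 after the 27th (31 − 27).
Full months from September 2070 through April 2071 contribute their day counts.
Then 17 days into May 2071.
Total: 4 + 30 + 31 + 30 + 31 + 31 + 28 + 31 + 30 + 17 = 263.

263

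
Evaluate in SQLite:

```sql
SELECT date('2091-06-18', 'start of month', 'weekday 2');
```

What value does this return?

`start of month` rewinds 2091-06-18 to 2091-06-01.
`weekday 2` advances to the next Tuesday; 2091-06-01 is a Friday, so it moves forward to 2091-06-05.

2091-06-05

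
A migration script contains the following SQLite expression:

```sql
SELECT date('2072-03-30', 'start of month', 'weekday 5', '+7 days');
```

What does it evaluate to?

2072-03-11

`start of month` rewinds 2072-03-30 to 2072-03-01.
`weekday 5` advances to the next Friday; 2072-03-01 is a Tuesday, so it moves forward to 2072-03-04.
Advancing 7 more days within March lands on 2072-03-11.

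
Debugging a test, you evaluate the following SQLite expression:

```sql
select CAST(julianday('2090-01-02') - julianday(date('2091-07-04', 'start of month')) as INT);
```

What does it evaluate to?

-545

`start of month` rewinds 2091-07-04 to 2091-07-01.
29 days remain in January 2090 after the 2nd (31 − 2).
Full months from February 2090 through June 2091 contribute their day counts.
Then 1 day into July 2091.
Total: 29 + 28 + 31 + 30 + 31 + 30 + 31 + 31 + 30 + 31 + 30 + 31 + 31 + 28 + 31 + 30 + 31 + 30 + 1 = 545.
The subtraction is earlier − later, so the result is −545 → -545.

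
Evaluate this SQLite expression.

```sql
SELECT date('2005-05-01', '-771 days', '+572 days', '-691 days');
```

Applying '-771 days' to 2005-05-01: counting 771 days back gives 2003-03-22.
Applying '+572 days' to 2003-03-22: counting 572 days forward gives 2004-10-14.
Applying '-691 days' to 2004-10-14: counting 691 days back gives 2002-11-23.

2002-11-23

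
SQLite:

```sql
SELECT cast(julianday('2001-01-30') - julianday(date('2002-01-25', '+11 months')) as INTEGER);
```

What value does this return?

Adding +11 months to 2002-01-25 gives 2002-12-25.
1 day remains in January 2001 after the 30th (31 − 30).
Full months from February 2001 through November 2002 contribute their day counts.
Then 25 days into December 2002.
Total: 1 + 28 + 31 + 30 + 31 + 30 + 31 + 31 + 30 + 31 + 30 + 31 + 31 + 28 + 31 + 30 + 31 + 30 + 31 + 31 + 30 + 31 + 30 + 25 = 694.
The subtraction is earlier − later, so the result is −694 → -694.

-694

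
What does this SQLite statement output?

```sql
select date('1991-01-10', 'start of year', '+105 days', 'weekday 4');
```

`start of year` rewinds 1991-01-10 to 1991-01-01.
Applying '+105 days' to 1991-01-01: counting 105 days forward gives 1991-04-16.
`weekday 4` advances to the next Thursday; 1991-04-16 is a Tuesday, so it moves forward to 1991-04-18.

1991-04-18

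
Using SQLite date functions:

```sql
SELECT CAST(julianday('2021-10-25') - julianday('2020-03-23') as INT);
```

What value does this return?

581

8 days remain in March 2020 after the 23rd (31 − 23).
Full months from April 2020 through September 2021 contribute their day counts.
Then 25 days into October 2021.
Total: 8 + 30 + 31 + 30 + 31 + 31 + 30 + 31 + 30 + 31 + 31 + 28 + 31 + 30 + 31 + 30 + 31 + 31 + 30 + 25 = 581.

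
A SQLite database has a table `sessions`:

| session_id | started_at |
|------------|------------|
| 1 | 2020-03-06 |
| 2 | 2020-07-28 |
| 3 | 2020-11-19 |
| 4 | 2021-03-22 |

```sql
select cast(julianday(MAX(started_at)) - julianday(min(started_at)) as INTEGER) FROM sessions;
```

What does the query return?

MIN = 2020-03-06, MAX = 2021-03-22.
25 days remain in March 2020 after the 6th (31 − 6).
Full months from April 2020 through February 2021 contribute their day counts.
Then 22 days into March 2021.
Total: 25 + 30 + 31 + 30 + 31 + 31 + 30 + 31 + 30 + 31 + 31 + 28 + 22 = 381.

381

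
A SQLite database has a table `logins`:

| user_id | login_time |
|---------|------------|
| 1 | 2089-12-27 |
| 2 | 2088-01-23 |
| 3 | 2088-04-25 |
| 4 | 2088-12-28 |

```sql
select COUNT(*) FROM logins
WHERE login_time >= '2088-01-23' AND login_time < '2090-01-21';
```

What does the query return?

4

Rows in [2088-01-23, 2090-01-21): 2089-12-27, 2088-01-23, 2088-04-25, 2088-12-28 → 4 rows.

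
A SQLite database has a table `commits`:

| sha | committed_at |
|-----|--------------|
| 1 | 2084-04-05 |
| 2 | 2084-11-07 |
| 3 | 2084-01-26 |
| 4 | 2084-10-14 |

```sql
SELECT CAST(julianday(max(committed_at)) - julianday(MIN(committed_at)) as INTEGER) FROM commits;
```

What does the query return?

286

MIN = 2084-01-26, MAX = 2084-11-07.
5 days remain in January 2084 after the 26th (31 − 26).
Full months from February 2084 through October 2084 contribute their day counts.
Then 7 days into November 2084.
Total: 5 + 29 + 31 + 30 + 31 + 30 + 31 + 31 + 30 + 31 + 7 = 286.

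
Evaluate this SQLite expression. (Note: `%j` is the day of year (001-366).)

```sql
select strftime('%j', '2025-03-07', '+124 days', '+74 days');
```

First apply '+124 days', '+74 days': 2025-03-07 → 2025-09-21.
Day-of-year for 2025-09-21: days since 2025-01-01 inclusive = 264, zero-padded to 264.

264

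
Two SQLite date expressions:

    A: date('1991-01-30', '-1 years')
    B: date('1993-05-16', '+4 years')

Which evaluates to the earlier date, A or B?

A

A = 1990-01-30.
B = 1997-05-16.
A is earlier.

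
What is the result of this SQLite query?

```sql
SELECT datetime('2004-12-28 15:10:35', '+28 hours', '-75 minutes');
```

+28 hours from 2004-12-28 15:10:35 is 2004-12-29 19:10:35 (crosses midnight).
75 minutes = 1h 15m; -75 minutes from 2004-12-29 19:10:35 is 2004-12-29 17:55:35.

2004-12-29 17:55:35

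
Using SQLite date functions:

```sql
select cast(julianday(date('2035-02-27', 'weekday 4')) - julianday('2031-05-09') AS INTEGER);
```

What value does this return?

`weekday 4` advances to the next Thursday; 2035-02-27 is a Tuesday, so it moves forward to 2035-03-01.
22 days remain in May 2031 after the 9th (31 − 9).
Full months from June 2031 through February 2035 contribute their day counts.
Then 1 day into March 2035.
Total: 22 + 30 + 31 + 31 + 30 + 31 + 30 + 31 + 31 + 29 + 31 + 30 + 31 + 30 + 31 + 31 + 30 + 31 + 30 + 31 + 31 + 28 + 31 + 30 + 31 + 30 + 31 + 31 + 30 + 31 + 30 + 31 + 31 + 28 + 31 + 30 + 31 + 30 + 31 + 31 + 30 + 31 + 30 + 31 + 31 + 28 + 1 = 1392.

1392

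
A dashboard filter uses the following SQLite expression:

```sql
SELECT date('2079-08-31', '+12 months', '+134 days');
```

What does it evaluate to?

Adding +12 months to 2079-08-31 gives 2080-08-31.
Applying '+134 days' to 2080-08-31: counting 134 days forward gives 2081-01-12.

2081-01-12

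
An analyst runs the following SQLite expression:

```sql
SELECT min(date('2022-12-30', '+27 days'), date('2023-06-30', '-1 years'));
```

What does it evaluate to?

2022-06-30

date('2022-12-30', '+27 days') → 2023-01-26.
date('2023-06-30', '-1 years') → 2022-06-30.
Earlier of the two is 2022-06-30.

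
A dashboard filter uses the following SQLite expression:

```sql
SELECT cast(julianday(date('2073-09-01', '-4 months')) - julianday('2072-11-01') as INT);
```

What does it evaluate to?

181

Adding -4 months to 2073-09-01 gives 2073-05-01.
29 days remain in November 2072 after the 1st (30 − 1).
December 2072: 31 days.
January 2073: 31 days.
February 2073: 28 days.
March 2073: 31 days.
April 2073: 30 days.
Then 1 day into May 2073.
Total: 29 + 31 + 31 + 28 + 31 + 30 + 1 = 181.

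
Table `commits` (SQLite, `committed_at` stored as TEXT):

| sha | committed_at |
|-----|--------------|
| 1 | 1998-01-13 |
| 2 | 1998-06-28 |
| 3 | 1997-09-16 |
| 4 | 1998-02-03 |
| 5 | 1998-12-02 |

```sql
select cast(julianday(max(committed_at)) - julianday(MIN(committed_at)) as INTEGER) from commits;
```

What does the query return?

MIN = 1997-09-16, MAX = 1998-12-02.
14 days remain in September 1997 after the 16th (30 − 16).
Full months from October 1997 through November 1998 contribute their day counts.
Then 2 days into December 1998.
Total: 14 + 31 + 30 + 31 + 31 + 28 + 31 + 30 + 31 + 30 + 31 + 31 + 30 + 31 + 30 + 2 = 442.

442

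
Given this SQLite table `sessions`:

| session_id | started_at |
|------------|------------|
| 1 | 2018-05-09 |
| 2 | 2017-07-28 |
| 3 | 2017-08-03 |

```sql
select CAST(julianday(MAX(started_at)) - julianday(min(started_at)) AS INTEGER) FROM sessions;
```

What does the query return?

285

MIN = 2017-07-28, MAX = 2018-05-09.
3 days remain in July 2017 after the 28th (31 − 28).
Full months from August 2017 through April 2018 contribute their day counts.
Then 9 days into May 2018.
Total: 3 + 31 + 30 + 31 + 30 + 31 + 31 + 28 + 31 + 30 + 9 = 285.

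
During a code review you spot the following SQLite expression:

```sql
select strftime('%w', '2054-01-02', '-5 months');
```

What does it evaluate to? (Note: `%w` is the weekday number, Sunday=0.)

First apply '-5 months': 2054-01-02 → 2053-08-02.
2053-08-02 is a Saturday; with Sunday=0 that is 6.

6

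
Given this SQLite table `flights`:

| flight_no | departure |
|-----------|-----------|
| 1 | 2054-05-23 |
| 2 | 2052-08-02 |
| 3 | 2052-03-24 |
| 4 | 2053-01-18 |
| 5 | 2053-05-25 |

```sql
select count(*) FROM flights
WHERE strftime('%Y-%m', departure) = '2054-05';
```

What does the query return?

1

Rows with year-month 2054-05: 2054-05-23 → 1.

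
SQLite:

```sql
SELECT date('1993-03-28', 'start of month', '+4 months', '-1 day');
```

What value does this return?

`start of month` rewinds 1993-03-28 to 1993-03-01.
Adding +4 months to 1993-03-01 gives 1993-07-01.
Going back 1 day from 1993-07-01 reaches 1993-06-30 (last day of June, 30 days).

1993-06-30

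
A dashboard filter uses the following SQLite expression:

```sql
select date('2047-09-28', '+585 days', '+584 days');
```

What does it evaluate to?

2050-12-10

Applying '+585 days' to 2047-09-28: counting 585 days forward gives 2049-05-05.
Applying '+584 days' to 2049-05-05: counting 584 days forward gives 2050-12-10.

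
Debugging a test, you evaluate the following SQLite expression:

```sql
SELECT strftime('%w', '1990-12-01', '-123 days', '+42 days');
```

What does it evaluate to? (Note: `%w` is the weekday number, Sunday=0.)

2

First apply '-123 days', '+42 days': 1990-12-01 → 1990-09-11.
1990-09-11 is a Tuesday; with Sunday=0 that is 2.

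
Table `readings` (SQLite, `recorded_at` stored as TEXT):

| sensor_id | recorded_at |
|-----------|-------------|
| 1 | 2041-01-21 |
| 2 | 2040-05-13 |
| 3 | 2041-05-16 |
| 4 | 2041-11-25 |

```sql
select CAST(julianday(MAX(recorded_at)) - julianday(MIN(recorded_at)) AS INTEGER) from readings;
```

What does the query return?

MIN = 2040-05-13, MAX = 2041-11-25.
18 days remain in May 2040 after the 13th (31 − 13).
Full months from June 2040 through October 2041 contribute their day counts.
Then 25 days into November 2041.
Total: 18 + 30 + 31 + 31 + 30 + 31 + 30 + 31 + 31 + 28 + 31 + 30 + 31 + 30 + 31 + 31 + 30 + 31 + 25 = 561.

561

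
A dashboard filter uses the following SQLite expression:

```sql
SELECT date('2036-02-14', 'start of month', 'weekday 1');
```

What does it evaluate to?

2036-02-04

`start of month` rewinds 2036-02-14 to 2036-02-01.
`weekday 1` advances to the next Monday; 2036-02-01 is a Friday, so it moves forward to 2036-02-04.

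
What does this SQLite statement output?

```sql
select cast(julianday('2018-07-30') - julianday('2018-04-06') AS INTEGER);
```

24 days remain in April 2018 after the 6th (30 − 6).
May 2018: 31 days.
June 2018: 30 days.
Then 30 days into July 2018.
Total: 24 + 31 + 30 + 30 = 115.

115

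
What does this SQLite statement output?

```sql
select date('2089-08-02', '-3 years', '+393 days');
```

2087-08-30

Adding -3 years to 2089-08-02 gives 2086-08-02.
Applying '+393 days' to 2086-08-02: counting 393 days forward gives 2087-08-30.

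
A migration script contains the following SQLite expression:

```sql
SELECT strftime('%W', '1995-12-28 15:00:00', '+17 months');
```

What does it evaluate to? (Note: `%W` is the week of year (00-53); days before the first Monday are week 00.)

First apply '+17 months': 1995-12-28 15:00:00 → 1997-05-28 15:00:00.
1997-05-28 is a Wednesday. SQLite's %W counts Mondays since the year started; the result is 21.

21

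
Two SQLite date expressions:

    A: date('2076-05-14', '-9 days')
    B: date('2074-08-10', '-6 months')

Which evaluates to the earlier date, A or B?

B

A = 2076-05-05.
B = 2074-02-10.
B is earlier.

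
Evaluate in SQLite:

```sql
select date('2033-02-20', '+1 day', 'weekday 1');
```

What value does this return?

Advancing 1 more day within February lands on 2033-02-21.
`weekday 1` advances to the next Monday; 2033-02-21 is already a Monday, so it stays at 2033-02-21.

2033-02-21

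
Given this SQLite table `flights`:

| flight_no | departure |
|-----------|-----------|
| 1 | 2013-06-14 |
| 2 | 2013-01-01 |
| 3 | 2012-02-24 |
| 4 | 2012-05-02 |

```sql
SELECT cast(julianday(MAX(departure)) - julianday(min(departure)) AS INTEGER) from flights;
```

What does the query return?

476

MIN = 2012-02-24, MAX = 2013-06-14.
5 days remain in February 2012 after the 24th (29 − 24).
Full months from March 2012 through May 2013 contribute their day counts.
Then 14 days into June 2013.
Total: 5 + 31 + 30 + 31 + 30 + 31 + 31 + 30 + 31 + 30 + 31 + 31 + 28 + 31 + 30 + 31 + 14 = 476.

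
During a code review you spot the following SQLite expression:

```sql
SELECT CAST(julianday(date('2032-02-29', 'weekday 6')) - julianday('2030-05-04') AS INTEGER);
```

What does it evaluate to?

672

`weekday 6` advances to the next Saturday; 2032-02-29 is a Sunday, so it moves forward to 2032-03-06.
27 days remain in May 2030 after the 4th (31 − 4).
Full months from June 2030 through February 2032 contribute their day counts.
Then 6 days into March 2032.
Total: 27 + 30 + 31 + 31 + 30 + 31 + 30 + 31 + 31 + 28 + 31 + 30 + 31 + 30 + 31 + 31 + 30 + 31 + 30 + 31 + 31 + 29 + 6 = 672.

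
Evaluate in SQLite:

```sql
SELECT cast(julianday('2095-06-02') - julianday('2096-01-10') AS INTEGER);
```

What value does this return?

-222

28 days remain in June 2095 after the 2nd (30 − 2).
Full months from July 2095 through December 2095 contribute their day counts.
Then 10 days into January 2096.
Total: 28 + 31 + 31 + 30 + 31 + 30 + 31 + 10 = 222.
The subtraction is earlier − later, so the result is −222 → -222.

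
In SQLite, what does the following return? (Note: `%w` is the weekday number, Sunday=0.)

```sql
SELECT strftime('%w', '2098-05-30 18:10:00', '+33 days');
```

3

First apply '+33 days': 2098-05-30 18:10:00 → 2098-07-02 18:10:00.
2098-07-02 is a Wednesday; with Sunday=0 that is 3.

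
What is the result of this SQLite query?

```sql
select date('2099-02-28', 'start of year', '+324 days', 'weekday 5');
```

2099-11-27

`start of year` rewinds 2099-02-28 to 2099-01-01.
Applying '+324 days' to 2099-01-01: counting 324 days forward gives 2099-11-21.
`weekday 5` advances to the next Friday; 2099-11-21 is a Saturday, so it moves forward to 2099-11-27.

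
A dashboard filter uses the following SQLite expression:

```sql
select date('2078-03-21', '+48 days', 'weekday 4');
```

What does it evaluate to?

Applying '+48 days' to 2078-03-21: counting 48 days forward gives 2078-05-08.
`weekday 4` advances to the next Thursday; 2078-05-08 is a Sunday, so it moves forward to 2078-05-12.

2078-05-12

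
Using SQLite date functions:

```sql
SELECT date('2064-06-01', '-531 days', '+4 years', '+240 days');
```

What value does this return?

Applying '-531 days' to 2064-06-01: counting 531 days back gives 2062-12-18.
Adding +4 years to 2062-12-18 gives 2066-12-18.
Applying '+240 days' to 2066-12-18: counting 240 days forward gives 2067-08-15.

2067-08-15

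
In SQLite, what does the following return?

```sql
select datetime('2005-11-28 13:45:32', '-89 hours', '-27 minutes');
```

2005-11-24 20:18:32

-89 hours from 2005-11-28 13:45:32 is 2005-11-24 20:45:32 (crosses midnight).
-27 minutes from 2005-11-24 20:45:32 is 2005-11-24 20:18:32.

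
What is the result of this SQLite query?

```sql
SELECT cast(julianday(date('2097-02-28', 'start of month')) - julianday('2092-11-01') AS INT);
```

`start of month` rewinds 2097-02-28 to 2097-02-01.
29 days remain in November 2092 after the 1st (30 − 1).
Full months from December 2092 through January 2097 contribute their day counts.
Then 1 day into February 2097.
Total: 29 + 31 + 31 + 28 + 31 + 30 + 31 + 30 + 31 + 31 + 30 + 31 + 30 + 31 + 31 + 28 + 31 + 30 + 31 + 30 + 31 + 31 + 30 + 31 + 30 + 31 + 31 + 28 + 31 + 30 + 31 + 30 + 31 + 31 + 30 + 31 + 30 + 31 + 31 + 29 + 31 + 30 + 31 + 30 + 31 + 31 + 30 + 31 + 30 + 31 + 31 + 1 = 1553.

1553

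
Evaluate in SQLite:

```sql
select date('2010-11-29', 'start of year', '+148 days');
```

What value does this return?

2010-05-29

`start of year` rewinds 2010-11-29 to 2010-01-01.
Applying '+148 days' to 2010-01-01: counting 148 days forward gives 2010-05-29.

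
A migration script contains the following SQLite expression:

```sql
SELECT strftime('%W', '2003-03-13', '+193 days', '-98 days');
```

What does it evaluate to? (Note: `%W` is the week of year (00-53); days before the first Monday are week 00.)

24

First apply '+193 days', '-98 days': 2003-03-13 → 2003-06-16.
2003-06-16 is a Monday. SQLite's %W counts Mondays since the year started; the result is 24.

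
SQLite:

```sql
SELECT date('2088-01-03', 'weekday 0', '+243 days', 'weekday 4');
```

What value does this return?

`weekday 0` advances to the next Sunday; 2088-01-03 is a Saturday, so it moves forward to 2088-01-04.
Applying '+243 days' to 2088-01-04: counting 243 days forward gives 2088-09-03.
`weekday 4` advances to the next Thursday; 2088-09-03 is a Friday, so it moves forward to 2088-09-09.

2088-09-09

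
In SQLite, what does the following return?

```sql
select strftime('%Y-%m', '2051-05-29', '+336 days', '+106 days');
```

First apply '+336 days', '+106 days': 2051-05-29 → 2052-08-13.
`%Y-%m` extracts the year-month: 2052-08.

2052-08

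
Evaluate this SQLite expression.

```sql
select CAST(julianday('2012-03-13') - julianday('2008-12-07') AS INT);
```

24 days remain in December 2008 after the 7th (31 − 7).
Full months from January 2009 through February 2012 contribute their day counts.
Then 13 days into March 2012.
Total: 24 + 31 + 28 + 31 + 30 + 31 + 30 + 31 + 31 + 30 + 31 + 30 + 31 + 31 + 28 + 31 + 30 + 31 + 30 + 31 + 31 + 30 + 31 + 30 + 31 + 31 + 28 + 31 + 30 + 31 + 30 + 31 + 31 + 30 + 31 + 30 + 31 + 31 + 29 + 13 = 1192.

1192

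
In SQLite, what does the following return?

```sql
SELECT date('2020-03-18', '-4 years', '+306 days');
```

Adding -4 years to 2020-03-18 gives 2016-03-18.
Applying '+306 days' to 2016-03-18: counting 306 days forward gives 2017-01-18.

2017-01-18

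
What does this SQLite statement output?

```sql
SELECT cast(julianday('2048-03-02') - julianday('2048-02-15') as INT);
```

16

14 days remain in February 2048 after the 15th (29 − 15).
Then 2 days into March 2048.
Total: 14 + 2 = 16.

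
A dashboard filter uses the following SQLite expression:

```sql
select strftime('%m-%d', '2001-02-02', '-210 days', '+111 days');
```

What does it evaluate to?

10-26

First apply '-210 days', '+111 days': 2001-02-02 → 2000-10-26.
`%m-%d` extracts the month-day: 10-26.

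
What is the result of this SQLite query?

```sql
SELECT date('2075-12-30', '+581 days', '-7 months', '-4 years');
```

2073-01-02

Applying '+581 days' to 2075-12-30: counting 581 days forward gives 2077-08-02.
Adding -7 months to 2077-08-02 gives 2077-01-02.
Adding -4 years to 2077-01-02 gives 2073-01-02.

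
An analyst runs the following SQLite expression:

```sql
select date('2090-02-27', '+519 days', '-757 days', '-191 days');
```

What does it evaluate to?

Applying '+519 days' to 2090-02-27: counting 519 days forward gives 2091-07-31.
Applying '-757 days' to 2091-07-31: counting 757 days back gives 2089-07-04.
Applying '-191 days' to 2089-07-04: counting 191 days back gives 2088-12-25.

2088-12-25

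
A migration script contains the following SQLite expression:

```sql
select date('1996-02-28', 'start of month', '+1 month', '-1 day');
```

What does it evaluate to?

1996-02-29

`start of month` rewinds 1996-02-28 to 1996-02-01.
Adding +1 month to 1996-02-01 gives 1996-03-01.
Going back 1 day from 1996-03-01 reaches 1996-02-29 (last day of February, 29 days).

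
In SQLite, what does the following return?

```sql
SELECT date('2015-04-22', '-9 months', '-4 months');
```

2014-03-22

Adding -9 months to 2015-04-22 gives 2014-07-22.
Adding -4 months to 2014-07-22 gives 2014-03-22.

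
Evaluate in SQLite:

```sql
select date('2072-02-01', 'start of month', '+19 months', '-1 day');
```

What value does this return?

`start of month` rewinds 2072-02-01 to 2072-02-01.
Adding +19 months to 2072-02-01 gives 2073-09-01.
Going back 1 day from 2073-09-01 reaches 2073-08-31 (last day of August, 31 days).

2073-08-31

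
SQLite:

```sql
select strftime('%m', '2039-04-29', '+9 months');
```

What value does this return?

01

First apply '+9 months': 2039-04-29 → 2040-01-29.
`%m` extracts the 2-digit month (01-12): 01.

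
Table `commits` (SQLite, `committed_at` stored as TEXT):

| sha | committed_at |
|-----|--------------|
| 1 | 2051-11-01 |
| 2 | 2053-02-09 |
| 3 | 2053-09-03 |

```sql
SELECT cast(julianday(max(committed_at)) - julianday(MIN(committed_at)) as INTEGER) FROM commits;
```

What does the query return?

MIN = 2051-11-01, MAX = 2053-09-03.
29 days remain in November 2051 after the 1st (30 − 1).
Full months from December 2051 through August 2053 contribute their day counts.
Then 3 days into September 2053.
Total: 29 + 31 + 31 + 29 + 31 + 30 + 31 + 30 + 31 + 31 + 30 + 31 + 30 + 31 + 31 + 28 + 31 + 30 + 31 + 30 + 31 + 31 + 3 = 672.

672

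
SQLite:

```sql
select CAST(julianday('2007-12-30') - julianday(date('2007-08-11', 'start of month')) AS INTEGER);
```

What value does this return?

`start of month` rewinds 2007-08-11 to 2007-08-01.
30 days remain in August 2007 after the 1st (31 − 1).
September 2007: 30 days.
October 2007: 31 days.
November 2007: 30 days.
Then 30 days into December 2007.
Total: 30 + 30 + 31 + 30 + 30 = 151.

151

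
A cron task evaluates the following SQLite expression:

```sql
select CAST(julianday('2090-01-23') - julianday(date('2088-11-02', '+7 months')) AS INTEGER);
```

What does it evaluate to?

Adding +7 months to 2088-11-02 gives 2089-06-02.
28 days remain in June 2089 after the 2nd (30 − 2).
Full months from July 2089 through December 2089 contribute their day counts.
Then 23 days into January 2090.
Total: 28 + 31 + 31 + 30 + 31 + 30 + 31 + 23 = 235.

235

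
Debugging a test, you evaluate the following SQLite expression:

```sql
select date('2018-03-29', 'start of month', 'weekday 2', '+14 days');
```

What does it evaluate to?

2018-03-20

`start of month` rewinds 2018-03-29 to 2018-03-01.
`weekday 2` advances to the next Tuesday; 2018-03-01 is a Thursday, so it moves forward to 2018-03-06.
Advancing 14 more days within March lands on 2018-03-20.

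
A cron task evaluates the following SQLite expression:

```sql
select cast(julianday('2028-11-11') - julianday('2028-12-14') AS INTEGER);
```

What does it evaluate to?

19 days remain in November 2028 after the 11th (30 − 11).
Then 14 days into December 2028.
Total: 19 + 14 = 33.
The subtraction is earlier − later, so the result is −33 → -33.

-33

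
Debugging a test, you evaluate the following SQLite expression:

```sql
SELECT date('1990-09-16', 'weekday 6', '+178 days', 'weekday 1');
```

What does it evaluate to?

1991-03-25

`weekday 6` advances to the next Saturday; 1990-09-16 is a Sunday, so it moves forward to 1990-09-22.
Applying '+178 days' to 1990-09-22: counting 178 days forward gives 1991-03-19.
`weekday 1` advances to the next Monday; 1991-03-19 is a Tuesday, so it moves forward to 1991-03-25.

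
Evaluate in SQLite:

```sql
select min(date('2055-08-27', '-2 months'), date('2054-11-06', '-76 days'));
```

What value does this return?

date('2055-08-27', '-2 months') → 2055-06-27.
date('2054-11-06', '-76 days') → 2054-08-22.
Earlier of the two is 2054-08-22.

2054-08-22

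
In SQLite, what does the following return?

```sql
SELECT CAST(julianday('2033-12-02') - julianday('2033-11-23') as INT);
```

7 days remain in November 2033 after the 23rd (30 − 23).
Then 2 days into December 2033.
Total: 7 + 2 = 9.

9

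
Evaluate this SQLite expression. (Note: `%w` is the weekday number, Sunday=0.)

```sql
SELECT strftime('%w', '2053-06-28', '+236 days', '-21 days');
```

4

First apply '+236 days', '-21 days': 2053-06-28 → 2054-01-29.
2054-01-29 is a Thursday; with Sunday=0 that is 4.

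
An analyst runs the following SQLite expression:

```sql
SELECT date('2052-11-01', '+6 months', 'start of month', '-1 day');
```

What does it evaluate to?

Adding +6 months to 2052-11-01 gives 2053-05-01.
`start of month` rewinds 2053-05-01 to 2053-05-01.
Going back 1 day from 2053-05-01 reaches 2053-04-30 (last day of April, 30 days).

2053-04-30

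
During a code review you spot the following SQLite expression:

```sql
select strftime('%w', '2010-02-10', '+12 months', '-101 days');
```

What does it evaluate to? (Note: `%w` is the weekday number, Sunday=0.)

1

First apply '+12 months', '-101 days': 2010-02-10 → 2010-11-01.
2010-11-01 is a Monday; with Sunday=0 that is 1.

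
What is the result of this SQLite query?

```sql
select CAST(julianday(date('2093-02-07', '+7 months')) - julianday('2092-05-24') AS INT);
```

Adding +7 months to 2093-02-07 gives 2093-09-07.
7 days remain in May 2092 after the 24th (31 − 24).
Full months from June 2092 through August 2093 contribute their day counts.
Then 7 days into September 2093.
Total: 7 + 30 + 31 + 31 + 30 + 31 + 30 + 31 + 31 + 28 + 31 + 30 + 31 + 30 + 31 + 31 + 7 = 471.

471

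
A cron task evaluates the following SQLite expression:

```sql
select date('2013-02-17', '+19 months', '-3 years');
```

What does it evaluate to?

Adding +19 months to 2013-02-17 gives 2014-09-17.
Adding -3 years to 2014-09-17 gives 2011-09-17.

2011-09-17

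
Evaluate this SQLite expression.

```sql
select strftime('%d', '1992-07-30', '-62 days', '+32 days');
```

30

First apply '-62 days', '+32 days': 1992-07-30 → 1992-06-30.
`%d` extracts the 2-digit day of month: 30.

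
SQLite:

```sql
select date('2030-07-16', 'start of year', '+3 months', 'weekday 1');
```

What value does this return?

2030-04-01

`start of year` rewinds 2030-07-16 to 2030-01-01.
Adding +3 months to 2030-01-01 gives 2030-04-01.
`weekday 1` advances to the next Monday; 2030-04-01 is already a Monday, so it stays at 2030-04-01.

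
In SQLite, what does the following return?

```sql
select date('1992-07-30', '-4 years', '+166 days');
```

Adding -4 years to 1992-07-30 gives 1988-07-30.
Applying '+166 days' to 1988-07-30: counting 166 days forward gives 1989-01-12.

1989-01-12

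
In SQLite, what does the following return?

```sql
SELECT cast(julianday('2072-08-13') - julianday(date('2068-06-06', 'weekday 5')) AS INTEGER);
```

`weekday 5` advances to the next Friday; 2068-06-06 is a Wednesday, so it moves forward to 2068-06-08.
22 days remain in June 2068 after the 8th (30 − 8).
Full months from July 2068 through July 2072 contribute their day counts.
Then 13 days into August 2072.
Total: 22 + 31 + 31 + 30 + 31 + 30 + 31 + 31 + 28 + 31 + 30 + 31 + 30 + 31 + 31 + 30 + 31 + 30 + 31 + 31 + 28 + 31 + 30 + 31 + 30 + 31 + 31 + 30 + 31 + 30 + 31 + 31 + 28 + 31 + 30 + 31 + 30 + 31 + 31 + 30 + 31 + 30 + 31 + 31 + 29 + 31 + 30 + 31 + 30 + 31 + 13 = 1527.

1527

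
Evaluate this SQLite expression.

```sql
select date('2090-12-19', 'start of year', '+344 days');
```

`start of year` rewinds 2090-12-19 to 2090-01-01.
Applying '+344 days' to 2090-01-01: counting 344 days forward gives 2090-12-11.

2090-12-11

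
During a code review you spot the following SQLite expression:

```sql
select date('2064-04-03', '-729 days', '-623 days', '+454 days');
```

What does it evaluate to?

Applying '-729 days' to 2064-04-03: counting 729 days back gives 2062-04-05.
Applying '-623 days' to 2062-04-05: counting 623 days back gives 2060-07-21.
Applying '+454 days' to 2060-07-21: counting 454 days forward gives 2061-10-18.

2061-10-18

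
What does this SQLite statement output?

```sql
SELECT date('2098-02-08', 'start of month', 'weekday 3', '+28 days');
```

2098-03-05

`start of month` rewinds 2098-02-08 to 2098-02-01.
`weekday 3` advances to the next Wednesday; 2098-02-01 is a Saturday, so it moves forward to 2098-02-05.
February 2098 has 28 days; 23 remain after the 5th, so 24 days reach 2098-03-01.
Advancing 4 more days within March lands on 2098-03-05.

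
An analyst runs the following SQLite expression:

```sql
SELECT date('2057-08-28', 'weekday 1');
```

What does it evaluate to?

2057-09-03

`weekday 1` advances to the next Monday; 2057-08-28 is a Tuesday, so it moves forward to 2057-09-03.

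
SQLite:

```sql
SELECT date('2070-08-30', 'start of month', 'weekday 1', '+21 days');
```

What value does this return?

2070-08-25

`start of month` rewinds 2070-08-30 to 2070-08-01.
`weekday 1` advances to the next Monday; 2070-08-01 is a Friday, so it moves forward to 2070-08-04.
Advancing 21 more days within August lands on 2070-08-25.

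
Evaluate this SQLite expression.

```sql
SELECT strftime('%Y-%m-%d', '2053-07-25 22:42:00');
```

`%Y-%m-%d` extracts the ISO date: 2053-07-25.

2053-07-25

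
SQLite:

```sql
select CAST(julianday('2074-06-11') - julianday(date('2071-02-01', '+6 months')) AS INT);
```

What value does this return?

1045

Adding +6 months to 2071-02-01 gives 2071-08-01.
30 days remain in August 2071 after the 1st (31 − 1).
Full months from September 2071 through May 2074 contribute their day counts.
Then 11 days into June 2074.
Total: 30 + 30 + 31 + 30 + 31 + 31 + 29 + 31 + 30 + 31 + 30 + 31 + 31 + 30 + 31 + 30 + 31 + 31 + 28 + 31 + 30 + 31 + 30 + 31 + 31 + 30 + 31 + 30 + 31 + 31 + 28 + 31 + 30 + 31 + 11 = 1045.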